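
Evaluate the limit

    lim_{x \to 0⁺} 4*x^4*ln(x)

0

This is a 0·(−∞) form. Rewrite as 4·ln(x) / x^(−4) and apply L'Hôpital:
the derivative quotient is 4·(1/x) / (−4·x^(−5)) = (-4/4)·x^4 → 0.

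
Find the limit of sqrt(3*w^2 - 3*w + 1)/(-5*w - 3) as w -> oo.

-√(3)/5

For large |w|, √(3*w^2 - 3*w + 1) ≈ √3·|w| and the denominator ≈ -5w.
Since w → +∞, |w| = w, giving √3/(-5) = -√(3)/5.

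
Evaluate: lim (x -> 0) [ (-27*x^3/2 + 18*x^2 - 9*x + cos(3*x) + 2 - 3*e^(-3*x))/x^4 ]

-27/4

Substitution gives 0/0 (the numerator vanishes to order 4).
Expand each term to order x^4: the coefficient of x^4 in -3·e^(-3x) is -81/8 and in cos(3x) is 27/8.
Lower-order terms cancel with the polynomial part, so the numerator is (-27/4)·x^4 + o(x^4), and the limit is (-27/4)/(1) = -27/4.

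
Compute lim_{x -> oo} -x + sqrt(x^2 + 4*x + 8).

2

This has the form ∞ − ∞. Multiply and divide by the conjugate √(x^2 + 4*x + 8) + x.
That gives (4x + 8) / (√(x^2 + 4*x + 8) + x).
Divide numerator and denominator by x: the limit is 4/(2·1) = 2.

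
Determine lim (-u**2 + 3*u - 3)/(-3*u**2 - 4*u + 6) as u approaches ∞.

Numerator and denominator both have degree 2.
Dividing every term by u^2, all lower-order terms vanish and the limit is the ratio of leading coefficients, -1/(-3) = 1/3.

1/3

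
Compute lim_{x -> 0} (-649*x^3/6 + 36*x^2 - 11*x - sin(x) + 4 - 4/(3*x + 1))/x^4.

-324

Substitution gives 0/0 (the numerator vanishes to order 4).
Expand each term to order x^4: the coefficient of x^4 in −sin(x) is 0 and in -4·1/(1 + 3x) is -324.
Lower-order terms cancel with the polynomial part, so the numerator is (-324)·x^4 + o(x^4), and the limit is (-324)/(1) = -324.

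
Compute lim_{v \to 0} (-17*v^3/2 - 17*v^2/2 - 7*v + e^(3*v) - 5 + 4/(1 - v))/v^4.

59/8

Substitution gives 0/0 (the numerator vanishes to order 4).
Expand each term to order v^4: the coefficient of v^4 in e^(3v) is 27/8 and in 4·1/(1 - v) is 4.
Lower-order terms cancel with the polynomial part, so the numerator is (59/8)·v^4 + o(v^4), and the limit is (59/8)/(1) = 59/8.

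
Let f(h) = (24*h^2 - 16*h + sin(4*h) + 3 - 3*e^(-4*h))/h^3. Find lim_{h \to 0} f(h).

Substitution gives 0/0 (the numerator vanishes to order 3).
Expand each term to order h^3: the coefficient of h^3 in -3·e^(-4h) is 32 and in sin(4h) is -32/3.
Lower-order terms cancel with the polynomial part, so the numerator is (64/3)·h^3 + o(h^3), and the limit is (64/3)/(1) = 64/3.

64/3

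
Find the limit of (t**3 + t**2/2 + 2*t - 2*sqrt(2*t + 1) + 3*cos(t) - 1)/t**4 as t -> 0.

Substitution gives 0/0; apply L'Hôpital's rule 4 times.
After differentiating numerator and denominator 4 times the quotient is (3*cos(t) + 30/(2*t + 1)^(7/2))/(24); at t = 0 this is 11/8.

11/8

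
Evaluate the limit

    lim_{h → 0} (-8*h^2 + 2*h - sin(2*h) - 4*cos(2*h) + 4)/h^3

Substitution gives 0/0; apply L'Hôpital's rule 3 times.
After differentiating numerator and denominator 3 times the quotient is (-32*sin(2*h) + 8*cos(2*h))/(6); at h = 0 this is 4/3.

4/3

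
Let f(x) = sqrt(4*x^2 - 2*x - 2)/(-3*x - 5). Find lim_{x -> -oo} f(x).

For large |x|, √(4*x^2 - 2*x - 2) ≈ √4·|x| and the denominator ≈ -3x.
Since x → −∞, |x| = −x, giving −√4/(-3) = 2/3.

2/3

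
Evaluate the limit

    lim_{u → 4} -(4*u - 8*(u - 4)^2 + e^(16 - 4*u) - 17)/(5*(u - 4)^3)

Direct substitution gives 0/0.
Apply L'Hôpital: lim (-16*u - 4*e^(16 - 4*u) + 68)/(-15*(u - 4)^2), still 0/0.
Apply L'Hôpital: lim (16*e^(16 - 4*u) - 16)/(120 - 30*u), still 0/0.
After 3 applications of L'Hôpital's rule the quotient is (-64*e^(16 - 4*u))/(-30); substituting u = 4 gives 32/15.

32/15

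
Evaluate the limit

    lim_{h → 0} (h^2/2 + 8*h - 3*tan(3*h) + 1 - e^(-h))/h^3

Substitution gives 0/0; apply L'Hôpital's rule 3 times.
After differentiating numerator and denominator 3 times the quotient is (-486*tan(3*h)^4 - 648*tan(3*h)^2 - 162 + e^(-h))/(6); at h = 0 this is -161/6.

-161/6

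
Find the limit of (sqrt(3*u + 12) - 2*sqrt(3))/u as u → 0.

√(3)/4

Substitution gives 0/0. Multiply numerator and denominator by the conjugate √(12 + 3u) + √12.
The numerator becomes (12 + 3u) − 12 = 3u, so the expression simplifies to 3/(√(12 + 3u) + √12).
Letting u → 0 gives 3/(2√12) = √(3)/4.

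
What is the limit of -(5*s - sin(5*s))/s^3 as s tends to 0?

Direct substitution gives 0/0.
Apply L'Hôpital: lim (5 - 5*cos(5*s))/(-3*s^2), still 0/0.
Apply L'Hôpital: lim (25*sin(5*s))/(-6*s), still 0/0.
After 3 applications of L'Hôpital's rule the quotient is (125*cos(5*s))/(-6); substituting s = 0 gives -125/6.

-125/6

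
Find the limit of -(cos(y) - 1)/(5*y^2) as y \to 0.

Direct substitution gives 0/0.
Apply L'Hôpital: lim (-sin(y))/(-10*y), still 0/0.
After 2 applications of L'Hôpital's rule the quotient is (-cos(y))/(-10); substituting y = 0 gives 1/10.

1/10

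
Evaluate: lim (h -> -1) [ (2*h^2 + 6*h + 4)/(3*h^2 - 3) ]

At h = -1 both the top and bottom vanish — a removable singularity. Factoring out (h + 1) from each leaves (2*h + 4)/(3*h - 3), which at h = -1 equals -1/3.

-1/3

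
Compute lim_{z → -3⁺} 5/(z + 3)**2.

As z → -3⁺, (z + 3) → 0⁺, so (z + 3)^2 → 0⁺ and 5/(z + 3)^2 → ∞.

∞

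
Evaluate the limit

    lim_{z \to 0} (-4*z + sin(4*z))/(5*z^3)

Direct substitution gives 0/0.
Apply L'Hôpital: lim (4*cos(4*z) - 4)/(15*z^2), still 0/0.
Apply L'Hôpital: lim (-16*sin(4*z))/(30*z), still 0/0.
After 3 applications of L'Hôpital's rule the quotient is (-64*cos(4*z))/(30); substituting z = 0 gives -32/15.

-32/15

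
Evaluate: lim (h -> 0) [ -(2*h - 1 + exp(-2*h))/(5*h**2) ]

-2/5

Direct substitution gives 0/0.
Apply L'Hôpital: lim (2 - 2*e^(-2*h))/(-10*h), still 0/0.
After 2 applications of L'Hôpital's rule the quotient is (4*e^(-2*h))/(-10); substituting h = 0 gives -2/5.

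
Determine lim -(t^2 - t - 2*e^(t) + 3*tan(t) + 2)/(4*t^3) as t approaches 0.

-1/6

Substitution gives 0/0 (the numerator vanishes to order 3).
Expand each term to order t^3: the coefficient of t^3 in -2·e^(t) is -1/3 and in 3·tan(t) is 1.
Lower-order terms cancel with the polynomial part, so the numerator is (2/3)·t^3 + o(t^3), and the limit is (2/3)/(-4) = -1/6.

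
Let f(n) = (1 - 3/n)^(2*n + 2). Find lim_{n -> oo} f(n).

e^(-6)

Let L be the limit and take ln: ln L = lim (2n + 2)·ln(1 - 3/n) = lim (2n + 2)·(-3/n + O(1/n²)) = -6.
Hence L = e^(-6).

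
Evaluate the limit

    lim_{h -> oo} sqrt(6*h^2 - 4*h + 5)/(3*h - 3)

√(6)/3

For large |h|, √(6*h^2 - 4*h + 5) ≈ √6·|h| and the denominator ≈ 3h.
Since h → +∞, |h| = h, giving √6/(3) = √(6)/3.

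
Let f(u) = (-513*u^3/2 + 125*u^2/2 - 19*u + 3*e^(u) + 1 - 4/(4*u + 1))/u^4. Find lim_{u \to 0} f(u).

-8191/8

Substitution gives 0/0; apply L'Hôpital's rule 4 times.
After differentiating numerator and denominator 4 times the quotient is (3*e^(u) - 24576/(4*u + 1)^5)/(24); at u = 0 this is -8191/8.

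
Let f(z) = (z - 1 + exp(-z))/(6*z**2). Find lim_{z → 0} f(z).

Direct substitution gives 0/0.
Apply L'Hôpital: lim (1 - e^(-z))/(12*z), still 0/0.
After 2 applications of L'Hôpital's rule the quotient is (e^(-z))/(12); substituting z = 0 gives 1/12.

1/12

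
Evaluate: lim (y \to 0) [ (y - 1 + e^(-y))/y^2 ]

Direct substitution gives 0/0.
Apply L'Hôpital: lim (1 - e^(-y))/(2*y), still 0/0.
After 2 applications of L'Hôpital's rule the quotient is (e^(-y))/(2); substituting y = 0 gives 1/2.

1/2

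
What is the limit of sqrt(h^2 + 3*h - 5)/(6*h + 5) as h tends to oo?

For large |h|, √(h^2 + 3*h - 5) ≈ √1·|h| and the denominator ≈ 6h.
Since h → +∞, |h| = h, giving √1/(6) = 1/6.

1/6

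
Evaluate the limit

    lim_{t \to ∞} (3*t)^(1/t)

Base → ∞ and exponent → 0: an ∞^0 form.
Take logs: (1/t)·ln(3·t^1) = (ln 3 + 1·ln t)/t → 0.
So the limit is e^0 = 1.

1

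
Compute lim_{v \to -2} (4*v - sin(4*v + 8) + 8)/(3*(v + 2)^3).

Direct substitution gives 0/0.
Apply L'Hôpital: lim (4 - 4*cos(4*v + 8))/(9*(v + 2)^2), still 0/0.
Apply L'Hôpital: lim (16*sin(4*v + 8))/(18*v + 36), still 0/0.
After 3 applications of L'Hôpital's rule the quotient is (64*cos(4*v + 8))/(18); substituting v = -2 gives 32/9.

32/9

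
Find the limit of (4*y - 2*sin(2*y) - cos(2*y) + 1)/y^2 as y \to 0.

Substitution gives 0/0 (the numerator vanishes to order 2).
Expand each term to order y^2: the coefficient of y^2 in −cos(2y) is 2 and in -2·sin(2y) is 0.
Lower-order terms cancel with the polynomial part, so the numerator is (2)·y^2 + o(y^2), and the limit is (2)/(1) = 2.

2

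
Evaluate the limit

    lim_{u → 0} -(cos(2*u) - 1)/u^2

Direct substitution gives 0/0.
Apply L'Hôpital: lim (-2*sin(2*u))/(-2*u), still 0/0.
After 2 applications of L'Hôpital's rule the quotient is (-4*cos(2*u))/(-2); substituting u = 0 gives 2.

2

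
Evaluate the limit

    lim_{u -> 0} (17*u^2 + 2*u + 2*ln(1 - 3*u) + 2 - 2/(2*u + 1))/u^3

Substitution gives 0/0 (the numerator vanishes to order 3).
Expand each term to order u^3: the coefficient of u^3 in -2·1/(1 + 2u) is 16 and in 2·ln(1 - 3u) is -18.
Lower-order terms cancel with the polynomial part, so the numerator is (-2)·u^3 + o(u^3), and the limit is (-2)/(1) = -2.

-2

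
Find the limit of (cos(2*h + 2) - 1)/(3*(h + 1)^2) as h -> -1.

Direct substitution gives 0/0.
Apply L'Hôpital: lim (-2*sin(2*h + 2))/(6*h + 6), still 0/0.
After 2 applications of L'Hôpital's rule the quotient is (-4*cos(2*h + 2))/(6); substituting h = -1 gives -2/3.

-2/3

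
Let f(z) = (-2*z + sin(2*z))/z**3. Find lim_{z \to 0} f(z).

-4/3

Direct substitution gives 0/0.
Apply L'Hôpital: lim (2*cos(2*z) - 2)/(3*z^2), still 0/0.
Apply L'Hôpital: lim (-4*sin(2*z))/(6*z), still 0/0.
After 3 applications of L'Hôpital's rule the quotient is (-8*cos(2*z))/(6); substituting z = 0 gives -4/3.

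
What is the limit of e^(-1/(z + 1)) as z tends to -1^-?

As z → -1⁻, -1/(z + 1) → +∞, so e^(-1/(z + 1)) → ∞.

∞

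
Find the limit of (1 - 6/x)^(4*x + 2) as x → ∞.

e^(-24)

Let L be the limit and take ln: ln L = lim (4x + 2)·ln(1 - 6/x) = lim (4x + 2)·(-6/x + O(1/x²)) = -24.
Hence L = e^(-24).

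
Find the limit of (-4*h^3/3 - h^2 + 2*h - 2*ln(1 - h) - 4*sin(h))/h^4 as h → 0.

Substitution gives 0/0; apply L'Hôpital's rule 4 times.
After differentiating numerator and denominator 4 times the quotient is (-4*sin(h) + 12/(h - 1)^4)/(24); at h = 0 this is 1/2.

1/2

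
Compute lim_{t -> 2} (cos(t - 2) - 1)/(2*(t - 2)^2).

-1/4

Direct substitution gives 0/0.
Apply L'Hôpital: lim (-sin(t - 2))/(4*t - 8), still 0/0.
After 2 applications of L'Hôpital's rule the quotient is (-cos(t - 2))/(4); substituting t = 2 gives -1/4.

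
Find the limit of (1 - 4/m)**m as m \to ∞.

Write it as [(1 - 4/m)^m]^(1) · (1 - 4/m)^(0). The bracketed term tends to e^(-4) and the second factor to 1, so the limit is e^(-4).

e^(-4)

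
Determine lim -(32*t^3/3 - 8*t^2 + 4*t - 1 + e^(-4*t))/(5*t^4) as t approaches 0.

-32/15

Direct substitution gives 0/0.
Apply L'Hôpital: lim (32*t^2 - 16*t + 4 - 4*e^(-4*t))/(-20*t^3), still 0/0.
Apply L'Hôpital: lim (64*t - 16 + 16*e^(-4*t))/(-60*t^2), still 0/0.
Apply L'Hôpital: lim (64 - 64*e^(-4*t))/(-120*t), still 0/0.
After 4 applications of L'Hôpital's rule the quotient is (256*e^(-4*t))/(-120); substituting t = 0 gives -32/15.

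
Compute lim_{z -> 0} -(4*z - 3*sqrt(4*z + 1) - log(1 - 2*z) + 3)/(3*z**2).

-8/3

Substitution gives 0/0 (the numerator vanishes to order 2).
Expand each term to order z^2: the coefficient of z^2 in −ln(1 - 2z) is 2 and in -3·√(1 + 4z) is 6.
Lower-order terms cancel with the polynomial part, so the numerator is (8)·z^2 + o(z^2), and the limit is (8)/(-3) = -8/3.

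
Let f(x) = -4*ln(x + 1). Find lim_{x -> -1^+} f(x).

∞

As x → -1⁺, x + 1 → 0⁺ and ln(x + 1) → −∞.
Multiplying by -4 gives ∞.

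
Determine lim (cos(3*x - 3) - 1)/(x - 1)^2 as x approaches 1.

-9/2

Direct substitution gives 0/0.
Apply L'Hôpital: lim (-3*sin(3*x - 3))/(2*x - 2), still 0/0.
After 2 applications of L'Hôpital's rule the quotient is (-9*cos(3*x - 3))/(2); substituting x = 1 gives -9/2.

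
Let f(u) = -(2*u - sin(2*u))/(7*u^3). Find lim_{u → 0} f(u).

Direct substitution gives 0/0.
Apply L'Hôpital: lim (2 - 2*cos(2*u))/(-21*u^2), still 0/0.
Apply L'Hôpital: lim (4*sin(2*u))/(-42*u), still 0/0.
After 3 applications of L'Hôpital's rule the quotient is (8*cos(2*u))/(-42); substituting u = 0 gives -4/21.

-4/21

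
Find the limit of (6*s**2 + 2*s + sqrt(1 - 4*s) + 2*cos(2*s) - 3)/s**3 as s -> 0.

Substitution gives 0/0 (the numerator vanishes to order 3).
Expand each term to order s^3: the coefficient of s^3 in √(1 - 4s) is -4 and in 2·cos(2s) is 0.
Lower-order terms cancel with the polynomial part, so the numerator is (-4)·s^3 + o(s^3), and the limit is (-4)/(1) = -4.

-4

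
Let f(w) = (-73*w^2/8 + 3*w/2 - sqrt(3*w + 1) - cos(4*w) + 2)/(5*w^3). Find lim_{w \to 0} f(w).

-27/80

Substitution gives 0/0; apply L'Hôpital's rule 3 times.
After differentiating numerator and denominator 3 times the quotient is (-64*sin(4*w) - 81/(8*(3*w + 1)^(5/2)))/(30); at w = 0 this is -27/80.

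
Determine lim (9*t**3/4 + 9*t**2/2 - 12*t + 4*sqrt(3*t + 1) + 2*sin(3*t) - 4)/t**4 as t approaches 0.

Substitution gives 0/0; apply L'Hôpital's rule 4 times.
After differentiating numerator and denominator 4 times the quotient is (162*sin(3*t) - 1215/(4*(3*t + 1)^(7/2)))/(24); at t = 0 this is -405/32.

-405/32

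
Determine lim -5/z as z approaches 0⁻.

∞

As z → 0⁻, (z) → 0⁻, so (z)^1 → 0⁻ and -5/(z)^1 → ∞.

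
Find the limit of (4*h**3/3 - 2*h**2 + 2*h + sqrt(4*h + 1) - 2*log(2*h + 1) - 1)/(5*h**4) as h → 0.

-2/5

Substitution gives 0/0 (the numerator vanishes to order 4).
Expand each term to order h^4: the coefficient of h^4 in -2·ln(1 + 2h) is 8 and in √(1 + 4h) is -10.
Lower-order terms cancel with the polynomial part, so the numerator is (-2)·h^4 + o(h^4), and the limit is (-2)/(5) = -2/5.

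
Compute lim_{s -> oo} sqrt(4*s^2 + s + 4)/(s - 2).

2

For large |s|, √(4*s^2 + s + 4) ≈ √4·|s| and the denominator ≈ s.
Since s → +∞, |s| = s, giving √4/(1) = 2.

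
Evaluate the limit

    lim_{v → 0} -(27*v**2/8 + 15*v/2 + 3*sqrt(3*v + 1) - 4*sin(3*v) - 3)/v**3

Substitution gives 0/0; apply L'Hôpital's rule 3 times.
After differentiating numerator and denominator 3 times the quotient is (108*cos(3*v) + 243/(8*(3*v + 1)^(5/2)))/(-6); at v = 0 this is -369/16.

-369/16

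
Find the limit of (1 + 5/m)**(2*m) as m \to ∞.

e^(10)

Write it as [(1 + 5/m)^m]^(2) · (1 + 5/m)^(0). The bracketed term tends to e^(5) and the second factor to 1, so the limit is e^(10).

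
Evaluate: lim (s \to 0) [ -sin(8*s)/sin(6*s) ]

Substitution gives 0/0.
Divide numerator and denominator by s: sin(8s)/s → 8 and sin(6s)/s → 6, so the limit is -1·8/6 = -4/3.

-4/3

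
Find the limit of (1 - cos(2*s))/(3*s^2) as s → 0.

Substitution gives 0/0.
Use (1 − cos u)/u² → 1/2 with u = 2s: the limit is 2²/(2·3) = 2/3.

2/3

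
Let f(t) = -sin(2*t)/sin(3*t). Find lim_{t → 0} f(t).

-2/3

Substitution gives 0/0.
Divide numerator and denominator by t: sin(2t)/t → 2 and sin(3t)/t → 3, so the limit is -1·2/3 = -2/3.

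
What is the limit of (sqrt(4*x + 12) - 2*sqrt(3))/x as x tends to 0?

√(3)/3

A 0/0 form; rationalise with √(12 + 4x) + √12. This collapses the numerator to 4x, leaving 4/(√(12 + 4x) + √12) → 4/(2√12) = √(3)/3.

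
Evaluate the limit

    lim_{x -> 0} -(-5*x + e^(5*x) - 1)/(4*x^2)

Direct substitution gives 0/0.
Apply L'Hôpital: lim (5*e^(5*x) - 5)/(-8*x), still 0/0.
After 2 applications of L'Hôpital's rule the quotient is (25*e^(5*x))/(-8); substituting x = 0 gives -25/8.

-25/8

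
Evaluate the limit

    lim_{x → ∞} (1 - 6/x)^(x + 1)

Write it as [(1 - 6/x)^x]^(1) · (1 - 6/x)^(1). The bracketed term tends to e^(-6) and the second factor to 1, so the limit is e^(-6).

e^(-6)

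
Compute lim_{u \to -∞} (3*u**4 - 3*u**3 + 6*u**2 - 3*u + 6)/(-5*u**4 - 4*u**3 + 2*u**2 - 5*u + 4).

Numerator and denominator both have degree 4.
Dividing every term by u^4, all lower-order terms vanish and the limit is the ratio of leading coefficients, 3/(-5) = -3/5.

-3/5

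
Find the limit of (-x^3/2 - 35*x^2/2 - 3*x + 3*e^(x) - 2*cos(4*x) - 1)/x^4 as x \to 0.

-509/24

Substitution gives 0/0 (the numerator vanishes to order 4).
Expand each term to order x^4: the coefficient of x^4 in 3·e^(x) is 1/8 and in -2·cos(4x) is -64/3.
Lower-order terms cancel with the polynomial part, so the numerator is (-509/24)·x^4 + o(x^4), and the limit is (-509/24)/(1) = -509/24.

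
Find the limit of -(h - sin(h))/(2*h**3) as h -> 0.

-1/12

Direct substitution gives 0/0.
Apply L'Hôpital: lim (1 - cos(h))/(-6*h^2), still 0/0.
Apply L'Hôpital: lim (sin(h))/(-12*h), still 0/0.
After 3 applications of L'Hôpital's rule the quotient is (cos(h))/(-12); substituting h = 0 gives -1/12.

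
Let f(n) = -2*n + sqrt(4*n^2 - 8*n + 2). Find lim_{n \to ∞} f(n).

-2

An ∞ − ∞ form. Rationalising with the conjugate, the difference becomes (-8n + 2) / (√(4*n^2 - 8*n + 2) + 2n).
For large n the denominator behaves like 2·2n, so the quotient tends to -8/4 = -2.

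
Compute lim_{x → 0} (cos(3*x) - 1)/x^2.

Direct substitution gives 0/0.
Apply L'Hôpital: lim (-3*sin(3*x))/(2*x), still 0/0.
After 2 applications of L'Hôpital's rule the quotient is (-9*cos(3*x))/(2); substituting x = 0 gives -9/2.

-9/2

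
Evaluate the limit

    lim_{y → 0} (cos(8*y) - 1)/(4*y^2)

Direct substitution gives 0/0.
Apply L'Hôpital: lim (-8*sin(8*y))/(8*y), still 0/0.
After 2 applications of L'Hôpital's rule the quotient is (-64*cos(8*y))/(8); substituting y = 0 gives -8.

-8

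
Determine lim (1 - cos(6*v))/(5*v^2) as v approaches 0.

18/5

Substitution gives 0/0.
Use (1 − cos u)/u² → 1/2 with u = 6v: the limit is 6²/(2·5) = 18/5.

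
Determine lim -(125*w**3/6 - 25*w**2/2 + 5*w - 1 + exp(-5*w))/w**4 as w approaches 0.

-625/24

Direct substitution gives 0/0.
Apply L'Hôpital: lim (125*w^2/2 - 25*w + 5 - 5*e^(-5*w))/(-4*w^3), still 0/0.
Apply L'Hôpital: lim (125*w - 25 + 25*e^(-5*w))/(-12*w^2), still 0/0.
Apply L'Hôpital: lim (125 - 125*e^(-5*w))/(-24*w), still 0/0.
After 4 applications of L'Hôpital's rule the quotient is (625*e^(-5*w))/(-24); substituting w = 0 gives -625/24.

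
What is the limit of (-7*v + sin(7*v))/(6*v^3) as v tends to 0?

Direct substitution gives 0/0.
Apply L'Hôpital: lim (7*cos(7*v) - 7)/(18*v^2), still 0/0.
Apply L'Hôpital: lim (-49*sin(7*v))/(36*v), still 0/0.
After 3 applications of L'Hôpital's rule the quotient is (-343*cos(7*v))/(36); substituting v = 0 gives -343/36.

-343/36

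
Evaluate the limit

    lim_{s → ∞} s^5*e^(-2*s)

Write as s^5/e^{2s}, an ∞/∞ form.
Exponential growth dominates any polynomial, so repeated L'Hôpital (or the standard result) gives 0.

0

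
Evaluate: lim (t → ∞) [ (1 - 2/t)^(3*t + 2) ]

e^(-6)

Let L be the limit and take ln: ln L = lim (3t + 2)·ln(1 - 2/t) = lim (3t + 2)·(-2/t + O(1/t²)) = -6.
Hence L = e^(-6).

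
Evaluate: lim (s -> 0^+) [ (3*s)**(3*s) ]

1

Base → 0⁺ and exponent → 0⁺: a 0^0 form.
Take logs: 3s·ln(3s). This is 0·(−∞); rewriting as ln(3s)/(1/(3s)) and applying L'Hôpital gives 0.
Hence the limit is e^0 = 1.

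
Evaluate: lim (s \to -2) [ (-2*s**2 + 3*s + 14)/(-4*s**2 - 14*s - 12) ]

At s = -2 both the top and bottom vanish — a removable singularity. Factoring out (s + 2) from each leaves (7 - 2*s)/(-4*s - 6), which at s = -2 equals 11/2.

11/2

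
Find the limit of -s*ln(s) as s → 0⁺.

This is a 0·(−∞) form. Rewrite as -1·ln(s) / s^(−1) and apply L'Hôpital:
the derivative quotient is -1·(1/s) / (−1·s^(−2)) = (1/1)·s^1 → 0.

0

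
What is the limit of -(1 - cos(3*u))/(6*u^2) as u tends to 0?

Substitution gives 0/0.
Use (1 − cos θ)/θ² → 1/2 with θ = 3u: the limit is 3²/(2·(-6)) = -3/4.

-3/4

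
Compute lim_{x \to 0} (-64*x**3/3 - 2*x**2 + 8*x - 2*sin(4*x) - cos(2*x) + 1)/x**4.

-2/3

Substitution gives 0/0 (the numerator vanishes to order 4).
Expand each term to order x^4: the coefficient of x^4 in −cos(2x) is -2/3 and in -2·sin(4x) is 0.
Lower-order terms cancel with the polynomial part, so the numerator is (-2/3)·x^4 + o(x^4), and the limit is (-2/3)/(1) = -2/3.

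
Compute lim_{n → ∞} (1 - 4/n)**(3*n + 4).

Write it as [(1 - 4/n)^n]^(3) · (1 - 4/n)^(4). The bracketed term tends to e^(-4) and the second factor to 1, so the limit is e^(-12).

e^(-12)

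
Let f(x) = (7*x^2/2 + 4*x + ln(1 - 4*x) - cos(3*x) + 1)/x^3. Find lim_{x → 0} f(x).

Substitution gives 0/0 (the numerator vanishes to order 3).
Expand each term to order x^3: the coefficient of x^3 in ln(1 - 4x) is -64/3 and in −cos(3x) is 0.
Lower-order terms cancel with the polynomial part, so the numerator is (-64/3)·x^3 + o(x^3), and the limit is (-64/3)/(1) = -64/3.

-64/3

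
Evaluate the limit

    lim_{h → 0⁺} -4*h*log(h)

0

This is a 0·(−∞) form. Rewrite as -4·ln(h) / h^(−1) and apply L'Hôpital:
the derivative quotient is -4·(1/h) / (−1·h^(−2)) = (4/1)·h^1 → 0.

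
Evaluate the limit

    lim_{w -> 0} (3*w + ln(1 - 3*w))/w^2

-9/2

Direct substitution gives 0/0.
Apply L'Hôpital: lim (3 - 3/(1 - 3*w))/(2*w), still 0/0.
After 2 applications of L'Hôpital's rule the quotient is (-9/(1 - 3*w)^2)/(2); substituting w = 0 gives -9/2.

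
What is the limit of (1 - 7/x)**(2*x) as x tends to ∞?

e^(-14)

Let L be the limit and take ln: ln L = lim (2x)·ln(1 - 7/x) = lim (2x)·(-7/x + O(1/x²)) = -14.
Hence L = e^(-14).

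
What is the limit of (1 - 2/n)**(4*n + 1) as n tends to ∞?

e^(-8)

The base → 1 and the exponent → ∞: a 1^∞ form.
Take logarithms: (4n + 1)·ln(1 - 2/n). Since ln(1+u) ~ u for small u, this behaves like (4n)·(-2/n) → -8.
So the limit is e^(-8).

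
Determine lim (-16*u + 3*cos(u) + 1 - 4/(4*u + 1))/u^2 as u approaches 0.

-131/2

Substitution gives 0/0 (the numerator vanishes to order 2).
Expand each term to order u^2: the coefficient of u^2 in 3·cos(u) is -3/2 and in -4·1/(1 + 4u) is -64.
Lower-order terms cancel with the polynomial part, so the numerator is (-131/2)·u^2 + o(u^2), and the limit is (-131/2)/(1) = -131/2.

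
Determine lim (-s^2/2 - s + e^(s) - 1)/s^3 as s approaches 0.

1/6

Direct substitution gives 0/0.
Apply L'Hôpital: lim (-s + e^(s) - 1)/(3*s^2), still 0/0.
Apply L'Hôpital: lim (e^(s) - 1)/(6*s), still 0/0.
After 3 applications of L'Hôpital's rule the quotient is (e^(s))/(6); substituting s = 0 gives 1/6.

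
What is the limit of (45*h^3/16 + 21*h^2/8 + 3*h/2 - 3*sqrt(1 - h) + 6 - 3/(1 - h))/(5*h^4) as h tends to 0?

-369/640

Substitution gives 0/0; apply L'Hôpital's rule 4 times.
After differentiating numerator and denominator 4 times the quotient is (72/(h - 1)^5 - 45*(h - 1)^5/(16*(1 - h)^(17/2)))/(120); at h = 0 this is -369/640.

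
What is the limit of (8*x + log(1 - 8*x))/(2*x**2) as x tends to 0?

-16

Direct substitution gives 0/0.
Apply L'Hôpital: lim (8 - 8/(1 - 8*x))/(4*x), still 0/0.
After 2 applications of L'Hôpital's rule the quotient is (-64/(1 - 8*x)^2)/(4); substituting x = 0 gives -16.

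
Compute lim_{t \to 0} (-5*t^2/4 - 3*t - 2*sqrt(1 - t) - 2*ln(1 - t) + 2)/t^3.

Substitution gives 0/0; apply L'Hôpital's rule 3 times.
After differentiating numerator and denominator 3 times the quotient is (4/(1 - t)^3 - 3*(t - 1)^3/(4*(1 - t)^(11/2)))/(6); at t = 0 this is 19/24.

19/24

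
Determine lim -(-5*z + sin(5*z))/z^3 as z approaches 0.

Direct substitution gives 0/0.
Apply L'Hôpital: lim (5*cos(5*z) - 5)/(-3*z^2), still 0/0.
Apply L'Hôpital: lim (-25*sin(5*z))/(-6*z), still 0/0.
After 3 applications of L'Hôpital's rule the quotient is (-125*cos(5*z))/(-6); substituting z = 0 gives 125/6.

125/6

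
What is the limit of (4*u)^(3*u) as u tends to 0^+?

Base → 0⁺ and exponent → 0⁺: a 0^0 form.
Take logs: 3u·ln(4u). This is 0·(−∞); rewriting as ln(4u)/(1/(3u)) and applying L'Hôpital gives 0.
Hence the limit is e^0 = 1.

1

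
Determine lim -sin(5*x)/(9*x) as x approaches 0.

Substitution gives 0/0.
Write it as (5/(-9))·sin(5x)/(5x); since sin(u)/u → 1, the limit is -5/9.

-5/9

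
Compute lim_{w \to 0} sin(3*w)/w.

Substitution gives 0/0.
Write it as (3)·sin(3w)/(3w); since sin(u)/u → 1, the limit is 3.

3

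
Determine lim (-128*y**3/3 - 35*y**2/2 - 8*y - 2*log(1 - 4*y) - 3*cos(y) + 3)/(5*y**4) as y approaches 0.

1023/40

Substitution gives 0/0; apply L'Hôpital's rule 4 times.
After differentiating numerator and denominator 4 times the quotient is (-3*cos(y) + 3072/(4*y - 1)^4)/(120); at y = 0 this is 1023/40.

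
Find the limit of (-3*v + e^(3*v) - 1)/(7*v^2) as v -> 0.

9/14

Direct substitution gives 0/0.
Apply L'Hôpital: lim (3*e^(3*v) - 3)/(14*v), still 0/0.
After 2 applications of L'Hôpital's rule the quotient is (9*e^(3*v))/(14); substituting v = 0 gives 9/14.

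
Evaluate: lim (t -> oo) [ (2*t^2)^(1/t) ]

1

Base → ∞ and exponent → 0: an ∞^0 form.
Take logs: (1/t)·ln(2·t^2) = (ln 2 + 2·ln t)/t → 0.
So the limit is e^0 = 1.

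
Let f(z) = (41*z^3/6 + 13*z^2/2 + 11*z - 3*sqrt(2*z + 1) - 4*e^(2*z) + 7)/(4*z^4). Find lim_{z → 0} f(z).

Substitution gives 0/0; apply L'Hôpital's rule 4 times.
After differentiating numerator and denominator 4 times the quotient is (-64*e^(2*z) + 45/(2*z + 1)^(7/2))/(96); at z = 0 this is -19/96.

-19/96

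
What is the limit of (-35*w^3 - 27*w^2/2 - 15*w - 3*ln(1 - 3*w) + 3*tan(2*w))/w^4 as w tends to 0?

243/4

Substitution gives 0/0; apply L'Hôpital's rule 4 times.
After differentiating numerator and denominator 4 times the quotient is (1152*tan(2*w)^3/cos(2*w)^2 + 768*tan(2*w)/cos(2*w)^2 + 1458/(3*w - 1)^4)/(24); at w = 0 this is 243/4.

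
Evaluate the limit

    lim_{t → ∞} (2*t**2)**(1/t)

Base → ∞ and exponent → 0: an ∞^0 form.
Take logs: (1/t)·ln(2·t^2) = (ln 2 + 2·ln t)/t → 0.
So the limit is e^0 = 1.

1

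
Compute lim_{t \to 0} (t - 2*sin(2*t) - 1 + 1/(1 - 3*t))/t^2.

9

Substitution gives 0/0; apply L'Hôpital's rule 2 times.
After differentiating numerator and denominator 2 times the quotient is (8*sin(2*t) - 18/(3*t - 1)^3)/(2); at t = 0 this is 9.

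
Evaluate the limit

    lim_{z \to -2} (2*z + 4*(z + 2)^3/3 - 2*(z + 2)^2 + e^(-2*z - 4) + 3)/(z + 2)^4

Direct substitution gives 0/0.
Apply L'Hôpital: lim (-4*z + 4*(z + 2)^2 - 2*e^(-2*z - 4) - 6)/(4*(z + 2)^3), still 0/0.
Apply L'Hôpital: lim (8*z + 4*e^(-2*z - 4) + 12)/(12*(z + 2)^2), still 0/0.
Apply L'Hôpital: lim (8 - 8*e^(-2*z - 4))/(24*z + 48), still 0/0.
After 4 applications of L'Hôpital's rule the quotient is (16*e^(-2*z - 4))/(24); substituting z = -2 gives 2/3.

2/3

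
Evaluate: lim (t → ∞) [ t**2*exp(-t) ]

Write as t^2/e^{1t}, an ∞/∞ form.
Exponential growth dominates any polynomial, so repeated L'Hôpital (or the standard result) gives 0.

0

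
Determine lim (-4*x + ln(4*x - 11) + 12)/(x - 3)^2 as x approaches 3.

-8

Direct substitution gives 0/0.
Apply L'Hôpital: lim (-4 + 4/(4*x - 11))/(2*x - 6), still 0/0.
After 2 applications of L'Hôpital's rule the quotient is (-16/(4*x - 11)^2)/(2); substituting x = 3 gives -8.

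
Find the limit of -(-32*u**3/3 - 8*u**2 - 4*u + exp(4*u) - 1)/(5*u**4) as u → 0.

Direct substitution gives 0/0.
Apply L'Hôpital: lim (-32*u^2 - 16*u + 4*e^(4*u) - 4)/(-20*u^3), still 0/0.
Apply L'Hôpital: lim (-64*u + 16*e^(4*u) - 16)/(-60*u^2), still 0/0.
Apply L'Hôpital: lim (64*e^(4*u) - 64)/(-120*u), still 0/0.
After 4 applications of L'Hôpital's rule the quotient is (256*e^(4*u))/(-120); substituting u = 0 gives -32/15.

-32/15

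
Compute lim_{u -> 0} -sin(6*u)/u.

Substitution gives 0/0.
Write it as (6/(-1))·sin(6u)/(6u); since sin(θ)/θ → 1, the limit is -6.

-6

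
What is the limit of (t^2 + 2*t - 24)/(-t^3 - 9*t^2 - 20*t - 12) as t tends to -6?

1/2

At t = -6 both the top and bottom vanish — a removable singularity. Factoring out (t + 6) from each leaves (t - 4)/(-t^2 - 3*t - 2), which at t = -6 equals 1/2.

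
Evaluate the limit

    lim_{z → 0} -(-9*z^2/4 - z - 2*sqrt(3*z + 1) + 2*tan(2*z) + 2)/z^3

Substitution gives 0/0 (the numerator vanishes to order 3).
Expand each term to order z^3: the coefficient of z^3 in -2·√(1 + 3z) is -27/8 and in 2·tan(2z) is 16/3.
Lower-order terms cancel with the polynomial part, so the numerator is (47/24)·z^3 + o(z^3), and the limit is (47/24)/(-1) = -47/24.

-47/24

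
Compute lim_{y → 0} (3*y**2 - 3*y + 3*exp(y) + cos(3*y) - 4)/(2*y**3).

Substitution gives 0/0; apply L'Hôpital's rule 3 times.
After differentiating numerator and denominator 3 times the quotient is (3*e^(y) + 27*sin(3*y))/(12); at y = 0 this is 1/4.

1/4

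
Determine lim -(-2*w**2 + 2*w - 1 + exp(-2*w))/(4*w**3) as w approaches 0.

Direct substitution gives 0/0.
Apply L'Hôpital: lim (-4*w + 2 - 2*e^(-2*w))/(-12*w^2), still 0/0.
Apply L'Hôpital: lim (-4 + 4*e^(-2*w))/(-24*w), still 0/0.
After 3 applications of L'Hôpital's rule the quotient is (-8*e^(-2*w))/(-24); substituting w = 0 gives 1/3.

1/3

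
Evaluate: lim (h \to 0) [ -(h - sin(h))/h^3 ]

-1/6

Direct substitution gives 0/0.
Apply L'Hôpital: lim (1 - cos(h))/(-3*h^2), still 0/0.
Apply L'Hôpital: lim (sin(h))/(-6*h), still 0/0.
After 3 applications of L'Hôpital's rule the quotient is (cos(h))/(-6); substituting h = 0 gives -1/6.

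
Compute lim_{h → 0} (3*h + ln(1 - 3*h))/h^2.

Direct substitution gives 0/0.
Apply L'Hôpital: lim (3 - 3/(1 - 3*h))/(2*h), still 0/0.
After 2 applications of L'Hôpital's rule the quotient is (-9/(1 - 3*h)^2)/(2); substituting h = 0 gives -9/2.

-9/2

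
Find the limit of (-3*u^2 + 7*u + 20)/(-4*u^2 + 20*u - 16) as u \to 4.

Direct substitution gives 0/0, so factor. Both numerator and denominator have (u - 4) as a factor.
After cancelling, the expression reduces to (-3*u - 5)/(4 - 4*u).
Substituting u = 4 gives 17/12.

17/12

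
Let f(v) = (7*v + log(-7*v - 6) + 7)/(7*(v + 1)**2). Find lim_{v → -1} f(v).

Direct substitution gives 0/0.
Apply L'Hôpital: lim (7 - 7/(-7*v - 6))/(14*v + 14), still 0/0.
After 2 applications of L'Hôpital's rule the quotient is (-49/(-7*v - 6)^2)/(14); substituting v = -1 gives -7/2.

-7/2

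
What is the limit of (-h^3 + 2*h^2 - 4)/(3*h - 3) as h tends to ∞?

The numerator has higher degree (3 > 1); the quotient behaves like (-1/(3))·h^2 for large |h|.
As h → +∞ this diverges to -∞.

-∞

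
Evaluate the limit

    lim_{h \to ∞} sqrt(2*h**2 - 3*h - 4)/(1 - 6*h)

-√(2)/6

For large |h|, √(2*h^2 - 3*h - 4) ≈ √2·|h| and the denominator ≈ -6h.
Since h → +∞, |h| = h, giving √2/(-6) = -√(2)/6.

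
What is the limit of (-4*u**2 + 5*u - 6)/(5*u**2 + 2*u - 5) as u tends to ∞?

Numerator and denominator both have degree 2.
Dividing every term by u^2, all lower-order terms vanish and the limit is the ratio of leading coefficients, -4/(5) = -4/5.

-4/5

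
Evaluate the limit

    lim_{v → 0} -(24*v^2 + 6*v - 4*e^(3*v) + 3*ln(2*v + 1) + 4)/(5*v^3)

Substitution gives 0/0 (the numerator vanishes to order 3).
Expand each term to order v^3: the coefficient of v^3 in -4·e^(3v) is -18 and in 3·ln(1 + 2v) is 8.
Lower-order terms cancel with the polynomial part, so the numerator is (-10)·v^3 + o(v^3), and the limit is (-10)/(-5) = 2.

2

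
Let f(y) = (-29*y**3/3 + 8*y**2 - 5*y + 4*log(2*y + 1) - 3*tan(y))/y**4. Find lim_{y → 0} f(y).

-16

Substitution gives 0/0 (the numerator vanishes to order 4).
Expand each term to order y^4: the coefficient of y^4 in 4·ln(1 + 2y) is -16 and in -3·tan(y) is 0.
Lower-order terms cancel with the polynomial part, so the numerator is (-16)·y^4 + o(y^4), and the limit is (-16)/(1) = -16.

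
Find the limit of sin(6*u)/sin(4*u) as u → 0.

Substitution gives 0/0.
Divide numerator and denominator by u: sin(6u)/u → 6 and sin(4u)/u → 4, so the limit is 1·6/4 = 3/2.

3/2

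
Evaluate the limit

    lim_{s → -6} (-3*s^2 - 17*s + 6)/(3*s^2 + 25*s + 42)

-19/11

Direct substitution gives 0/0, so factor. Both numerator and denominator have (s + 6) as a factor.
After cancelling, the expression reduces to (1 - 3*s)/(3*s + 7).
Substituting s = -6 gives -19/11.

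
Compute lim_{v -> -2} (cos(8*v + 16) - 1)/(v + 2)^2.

Direct substitution gives 0/0.
Apply L'Hôpital: lim (-8*sin(8*v + 16))/(2*v + 4), still 0/0.
After 2 applications of L'Hôpital's rule the quotient is (-64*cos(8*v + 16))/(2); substituting v = -2 gives -32.

-32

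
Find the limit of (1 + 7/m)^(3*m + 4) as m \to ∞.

e^(21)

Let L be the limit and take ln: ln L = lim (3m + 4)·ln(1 + 7/m) = lim (3m + 4)·(7/m + O(1/m²)) = 21.
Hence L = e^(21).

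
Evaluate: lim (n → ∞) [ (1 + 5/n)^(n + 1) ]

Let L be the limit and take ln: ln L = lim (n + 1)·ln(1 + 5/n) = lim (n + 1)·(5/n + O(1/n²)) = 5.
Hence L = e^(5).

e^(5)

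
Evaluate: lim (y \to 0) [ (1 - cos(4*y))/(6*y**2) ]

4/3

Substitution gives 0/0.
Use (1 − cos u)/u² → 1/2 with u = 4y: the limit is 4²/(2·6) = 4/3.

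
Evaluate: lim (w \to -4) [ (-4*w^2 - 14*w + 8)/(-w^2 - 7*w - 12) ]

Since w = -4 makes numerator and denominator zero, (w + 4) divides both.
Cancelling it gives (2 - 4*w)/(-w - 3); now plug in w = -4 to get 18.

18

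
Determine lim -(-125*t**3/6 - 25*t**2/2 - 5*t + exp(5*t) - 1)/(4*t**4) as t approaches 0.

-625/96

Direct substitution gives 0/0.
Apply L'Hôpital: lim (-125*t^2/2 - 25*t + 5*e^(5*t) - 5)/(-16*t^3), still 0/0.
Apply L'Hôpital: lim (-125*t + 25*e^(5*t) - 25)/(-48*t^2), still 0/0.
Apply L'Hôpital: lim (125*e^(5*t) - 125)/(-96*t), still 0/0.
After 4 applications of L'Hôpital's rule the quotient is (625*e^(5*t))/(-96); substituting t = 0 gives -625/96.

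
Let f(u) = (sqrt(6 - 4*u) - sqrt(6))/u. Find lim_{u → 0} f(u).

A 0/0 form; rationalise with √(6 - 4u) + √6. This collapses the numerator to -4u, leaving -4/(√(6 - 4u) + √6) → -4/(2√6) = -√(6)/3.

-√(6)/3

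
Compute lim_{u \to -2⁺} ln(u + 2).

As u → -2⁺, u + 2 → 0⁺ and ln(u + 2) → −∞.
Multiplying by 1 gives -∞.

-∞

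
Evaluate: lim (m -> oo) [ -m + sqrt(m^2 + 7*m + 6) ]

7/2

An ∞ − ∞ form. Rationalising with the conjugate, the difference becomes (7m + 6) / (√(m^2 + 7*m + 6) + m).
For large m the denominator behaves like 2·m, so the quotient tends to 7/2 = 7/2.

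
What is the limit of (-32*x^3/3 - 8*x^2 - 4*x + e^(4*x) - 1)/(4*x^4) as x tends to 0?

8/3

Direct substitution gives 0/0.
Apply L'Hôpital: lim (-32*x^2 - 16*x + 4*e^(4*x) - 4)/(16*x^3), still 0/0.
Apply L'Hôpital: lim (-64*x + 16*e^(4*x) - 16)/(48*x^2), still 0/0.
Apply L'Hôpital: lim (64*e^(4*x) - 64)/(96*x), still 0/0.
After 4 applications of L'Hôpital's rule the quotient is (256*e^(4*x))/(96); substituting x = 0 gives 8/3.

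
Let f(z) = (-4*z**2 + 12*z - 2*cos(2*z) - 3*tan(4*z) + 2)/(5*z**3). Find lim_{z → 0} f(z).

Substitution gives 0/0 (the numerator vanishes to order 3).
Expand each term to order z^3: the coefficient of z^3 in -2·cos(2z) is 0 and in -3·tan(4z) is -64.
Lower-order terms cancel with the polynomial part, so the numerator is (-64)·z^3 + o(z^3), and the limit is (-64)/(5) = -64/5.

-64/5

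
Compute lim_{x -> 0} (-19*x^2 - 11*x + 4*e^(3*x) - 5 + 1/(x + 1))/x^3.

Substitution gives 0/0; apply L'Hôpital's rule 3 times.
After differentiating numerator and denominator 3 times the quotient is (108*e^(3*x) - 6/(x + 1)^4)/(6); at x = 0 this is 17.

17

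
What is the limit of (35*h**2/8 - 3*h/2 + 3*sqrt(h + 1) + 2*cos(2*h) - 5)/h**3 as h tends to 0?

Substitution gives 0/0 (the numerator vanishes to order 3).
Expand each term to order h^3: the coefficient of h^3 in 2·cos(2h) is 0 and in 3·√(1 + h) is 3/16.
Lower-order terms cancel with the polynomial part, so the numerator is (3/16)·h^3 + o(h^3), and the limit is (3/16)/(1) = 3/16.

3/16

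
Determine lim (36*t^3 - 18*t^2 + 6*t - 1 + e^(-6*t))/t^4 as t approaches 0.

54

Direct substitution gives 0/0.
Apply L'Hôpital: lim (108*t^2 - 36*t + 6 - 6*e^(-6*t))/(4*t^3), still 0/0.
Apply L'Hôpital: lim (216*t - 36 + 36*e^(-6*t))/(12*t^2), still 0/0.
Apply L'Hôpital: lim (216 - 216*e^(-6*t))/(24*t), still 0/0.
After 4 applications of L'Hôpital's rule the quotient is (1296*e^(-6*t))/(24); substituting t = 0 gives 54.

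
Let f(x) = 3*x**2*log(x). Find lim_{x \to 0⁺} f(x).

This is a 0·(−∞) form. Rewrite as 3·ln(x) / x^(−2) and apply L'Hôpital:
the derivative quotient is 3·(1/x) / (−2·x^(−3)) = (-3/2)·x^2 → 0.

0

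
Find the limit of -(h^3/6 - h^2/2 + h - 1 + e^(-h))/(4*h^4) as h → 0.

Direct substitution gives 0/0.
Apply L'Hôpital: lim (h^2/2 - h + 1 - e^(-h))/(-16*h^3), still 0/0.
Apply L'Hôpital: lim (h - 1 + e^(-h))/(-48*h^2), still 0/0.
Apply L'Hôpital: lim (1 - e^(-h))/(-96*h), still 0/0.
After 4 applications of L'Hôpital's rule the quotient is (e^(-h))/(-96); substituting h = 0 gives -1/96.

-1/96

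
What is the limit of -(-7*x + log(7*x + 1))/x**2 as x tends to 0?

Direct substitution gives 0/0.
Apply L'Hôpital: lim (-7 + 7/(7*x + 1))/(-2*x), still 0/0.
After 2 applications of L'Hôpital's rule the quotient is (-49/(7*x + 1)^2)/(-2); substituting x = 0 gives 49/2.

49/2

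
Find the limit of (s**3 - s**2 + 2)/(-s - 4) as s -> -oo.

The numerator has higher degree (3 > 1); the quotient behaves like (1/(-1))·s^2 for large |s|.
As s → −∞ this diverges to -∞.

-∞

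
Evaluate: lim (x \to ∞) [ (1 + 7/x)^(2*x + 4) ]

e^(14)

The base → 1 and the exponent → ∞: a 1^∞ form.
Take logarithms: (2x + 4)·ln(1 + 7/x). Since ln(1+u) ~ u for small u, this behaves like (2x)·(7/x) → 14.
So the limit is e^(14).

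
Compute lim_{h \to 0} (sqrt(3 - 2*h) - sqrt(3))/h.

Substitution gives 0/0. Multiply numerator and denominator by the conjugate √(3 - 2h) + √3.
The numerator becomes (3 - 2h) − 3 = -2h, so the expression simplifies to -2/(√(3 - 2h) + √3).
Letting h → 0 gives -2/(2√3) = -√(3)/3.

-√(3)/3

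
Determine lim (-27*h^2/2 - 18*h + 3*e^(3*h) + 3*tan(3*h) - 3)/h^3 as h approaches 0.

Substitution gives 0/0 (the numerator vanishes to order 3).
Expand each term to order h^3: the coefficient of h^3 in 3·e^(3h) is 27/2 and in 3·tan(3h) is 27.
Lower-order terms cancel with the polynomial part, so the numerator is (81/2)·h^3 + o(h^3), and the limit is (81/2)/(1) = 81/2.

81/2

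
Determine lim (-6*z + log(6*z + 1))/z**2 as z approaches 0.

-18

Direct substitution gives 0/0.
Apply L'Hôpital: lim (-6 + 6/(6*z + 1))/(2*z), still 0/0.
After 2 applications of L'Hôpital's rule the quotient is (-36/(6*z + 1)^2)/(2); substituting z = 0 gives -18.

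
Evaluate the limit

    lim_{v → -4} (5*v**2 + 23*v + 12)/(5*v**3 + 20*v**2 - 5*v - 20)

Since v = -4 makes numerator and denominator zero, (v + 4) divides both.
Cancelling it gives (5*v + 3)/(5*v^2 - 5); now plug in v = -4 to get -17/75.

-17/75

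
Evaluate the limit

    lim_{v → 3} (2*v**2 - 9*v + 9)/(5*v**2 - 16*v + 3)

3/14

Since v = 3 makes numerator and denominator zero, (v - 3) divides both.
Cancelling it gives (2*v - 3)/(5*v - 1); now plug in v = 3 to get 3/14.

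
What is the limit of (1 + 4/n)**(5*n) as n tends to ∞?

Write it as [(1 + 4/n)^n]^(5) · (1 + 4/n)^(0). The bracketed term tends to e^(4) and the second factor to 1, so the limit is e^(20).

e^(20)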